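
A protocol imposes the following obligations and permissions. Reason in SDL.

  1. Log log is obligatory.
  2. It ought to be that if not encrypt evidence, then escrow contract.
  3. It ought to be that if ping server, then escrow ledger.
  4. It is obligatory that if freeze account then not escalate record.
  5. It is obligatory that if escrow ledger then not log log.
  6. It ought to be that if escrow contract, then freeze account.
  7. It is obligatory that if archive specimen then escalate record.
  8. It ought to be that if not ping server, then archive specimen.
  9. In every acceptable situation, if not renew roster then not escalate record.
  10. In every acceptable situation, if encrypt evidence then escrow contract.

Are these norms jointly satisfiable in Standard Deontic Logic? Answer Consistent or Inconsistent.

Premises 10 and 2 are O(encrypt_evidence → escrow_contract) and O(¬encrypt_evidence → escrow_contract); every ideal world satisfies encrypt_evidence or ¬encrypt_evidence, so in either case escrow_contract holds — hence O(escrow_contract).
With premise 6, O(escrow_contract → freeze_account), the K-axiom yields O(freeze_account).
Applying K to premise 4 (O(freeze_account → ¬escalate_record)) and O(freeze_account) yields O(¬escalate_record).
Premise 7 is O(archive_specimen → escalate_record); contrapositively O(¬escalate_record → ¬archive_specimen). Since O(¬escalate_record) holds, K gives O(¬archive_specimen).
The contrapositive of premise 8 (O(¬ping_server → archive_specimen)) is O(¬archive_specimen → ping_server), and O(¬archive_specimen) is already established, so O(ping_server).
With premise 3, O(ping_server → escrow_ledger), the K-axiom yields O(escrow_ledger).
From O(escrow_ledger) and premise 5, O(escrow_ledger → ¬log_log), we obtain O(¬log_log).
Yet premise 1 states O(log_log).
We now have both O(¬log_log) and O(log_log) — log_log is simultaneously obligatory and forbidden, violating the D-axiom.

Inconsistent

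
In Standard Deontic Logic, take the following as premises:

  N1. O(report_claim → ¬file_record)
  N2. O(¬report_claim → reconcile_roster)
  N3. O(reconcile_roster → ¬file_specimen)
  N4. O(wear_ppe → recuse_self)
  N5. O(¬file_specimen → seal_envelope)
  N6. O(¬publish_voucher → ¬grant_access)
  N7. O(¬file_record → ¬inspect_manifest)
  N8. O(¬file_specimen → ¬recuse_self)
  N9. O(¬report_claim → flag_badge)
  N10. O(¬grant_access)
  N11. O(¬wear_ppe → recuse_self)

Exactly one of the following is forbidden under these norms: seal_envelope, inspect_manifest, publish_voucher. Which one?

inspect_manifest

Premises 4 and 11 are O(wear_ppe → recuse_self) and O(¬wear_ppe → recuse_self); every ideal world satisfies wear_ppe or ¬wear_ppe, so in either case recuse_self holds — hence O(recuse_self).
The contrapositive of premise 8 (O(¬file_specimen → ¬recuse_self)) is O(recuse_self → file_specimen), and O(recuse_self) is already established, so O(file_specimen).
Premise 3, O(reconcile_roster → ¬file_specimen), contraposes to O(file_specimen → ¬reconcile_roster); with O(file_specimen) we get O(¬reconcile_roster).
Premise 2, O(¬report_claim → reconcile_roster), contraposes to O(¬reconcile_roster → report_claim); with O(¬reconcile_roster) we get O(report_claim).
Premise 1 is O(report_claim → ¬file_record); since O(report_claim), deontic closure gives O(¬file_record).
Applying K to premise 7 (O(¬file_record → ¬inspect_manifest)) and O(¬file_record) yields O(¬inspect_manifest).
So O(¬inspect_manifest) holds, i.e. inspect_manifest is forbidden. None of the other listed options is forbidden under the premises.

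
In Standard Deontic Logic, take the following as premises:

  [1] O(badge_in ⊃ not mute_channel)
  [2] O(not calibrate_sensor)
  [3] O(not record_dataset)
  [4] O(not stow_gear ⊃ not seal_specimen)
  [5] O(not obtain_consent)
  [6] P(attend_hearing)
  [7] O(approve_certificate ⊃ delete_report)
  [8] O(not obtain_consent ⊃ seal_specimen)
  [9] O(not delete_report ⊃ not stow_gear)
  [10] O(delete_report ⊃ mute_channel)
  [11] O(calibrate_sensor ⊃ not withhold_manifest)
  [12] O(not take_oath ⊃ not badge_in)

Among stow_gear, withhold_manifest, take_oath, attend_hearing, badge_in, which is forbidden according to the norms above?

Premise 5 states O(not obtain_consent) outright.
Premise 8 is O(not obtain_consent ⊃ seal_specimen); since O(not obtain_consent), deontic closure gives O(seal_specimen).
The contrapositive of premise 4 (O(not stow_gear ⊃ not seal_specimen)) is O(seal_specimen ⊃ stow_gear), and O(seal_specimen) is already established, so O(stow_gear).
Premise 9, O(not delete_report ⊃ not stow_gear), contraposes to O(stow_gear ⊃ delete_report); with O(stow_gear) we get O(delete_report).
Premise 10 is O(delete_report ⊃ mute_channel); since O(delete_report), deontic closure gives O(mute_channel).
Premise 1, O(badge_in ⊃ not mute_channel), contraposes to O(mute_channel ⊃ not badge_in); with O(mute_channel) we get O(not badge_in).
So O(not badge_in) holds, i.e. badge_in is forbidden. None of the other listed options is forbidden under the premises.

badge_in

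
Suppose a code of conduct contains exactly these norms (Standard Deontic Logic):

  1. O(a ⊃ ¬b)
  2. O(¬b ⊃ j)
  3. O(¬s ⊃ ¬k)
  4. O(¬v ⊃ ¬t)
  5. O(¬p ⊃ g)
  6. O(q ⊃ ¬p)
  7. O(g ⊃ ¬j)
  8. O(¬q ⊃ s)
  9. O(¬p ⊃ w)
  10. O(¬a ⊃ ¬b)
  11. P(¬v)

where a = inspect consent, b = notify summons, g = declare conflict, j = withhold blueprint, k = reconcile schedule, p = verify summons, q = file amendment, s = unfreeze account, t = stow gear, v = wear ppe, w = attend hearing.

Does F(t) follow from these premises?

Premise 4 is O(¬v ⊃ ¬t), but O(¬v) is not derivable from the premises (the permission P(¬v) asserts only ¬O(v), not O(¬v)), so it does not yield O(¬t).
No other premise forces O(¬t). An ideal world satisfying every premise can still have t true, so F(t) is not derivable.

No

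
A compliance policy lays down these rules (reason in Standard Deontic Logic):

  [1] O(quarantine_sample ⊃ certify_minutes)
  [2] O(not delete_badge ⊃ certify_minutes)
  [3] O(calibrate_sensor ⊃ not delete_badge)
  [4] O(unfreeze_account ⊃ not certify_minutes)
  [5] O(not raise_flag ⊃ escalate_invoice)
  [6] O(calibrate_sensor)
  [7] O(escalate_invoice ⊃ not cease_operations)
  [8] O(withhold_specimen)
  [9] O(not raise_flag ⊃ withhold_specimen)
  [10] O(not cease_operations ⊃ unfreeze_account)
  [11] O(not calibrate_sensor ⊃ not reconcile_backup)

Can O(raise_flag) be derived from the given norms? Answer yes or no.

Yes

From premise 6 we have O(calibrate_sensor).
Applying K to premise 3 (O(calibrate_sensor ⊃ not delete_badge)) and O(calibrate_sensor) yields O(not delete_badge).
Premise 2 is O(not delete_badge ⊃ certify_minutes); since O(not delete_badge), deontic closure gives O(certify_minutes).
Premise 4, O(unfreeze_account ⊃ not certify_minutes), contraposes to O(certify_minutes ⊃ not unfreeze_account); with O(certify_minutes) we get O(not unfreeze_account).
The contrapositive of premise 10 (O(not cease_operations ⊃ unfreeze_account)) is O(not unfreeze_account ⊃ cease_operations), and O(not unfreeze_account) is already established, so O(cease_operations).
The contrapositive of premise 7 (O(escalate_invoice ⊃ not cease_operations)) is O(cease_operations ⊃ not escalate_invoice), and O(cease_operations) is already established, so O(not escalate_invoice).
The contrapositive of premise 5 (O(not raise_flag ⊃ escalate_invoice)) is O(not escalate_invoice ⊃ raise_flag), and O(not escalate_invoice) is already established, so O(raise_flag).
Premises 1, 8, 9, 11 do not contribute to this derivation.
So O(raise_flag) follows.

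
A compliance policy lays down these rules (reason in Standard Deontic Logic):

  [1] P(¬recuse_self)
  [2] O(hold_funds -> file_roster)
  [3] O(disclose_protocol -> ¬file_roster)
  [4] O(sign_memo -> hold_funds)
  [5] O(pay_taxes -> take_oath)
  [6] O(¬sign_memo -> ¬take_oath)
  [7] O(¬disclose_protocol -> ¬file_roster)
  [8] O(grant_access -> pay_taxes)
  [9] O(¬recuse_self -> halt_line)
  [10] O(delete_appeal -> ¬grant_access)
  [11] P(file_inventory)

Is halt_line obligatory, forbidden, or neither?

Premise 9 is O(¬recuse_self -> halt_line), but O(¬recuse_self) is not derivable from the premises (the permission P(¬recuse_self) asserts only ¬O(recuse_self), not O(¬recuse_self)), so it does not yield O(halt_line).
No premise or chain of K-axiom applications forces O(halt_line), and none forces O(¬halt_line). So halt_line is neither obligatory nor forbidden under these norms.

Neither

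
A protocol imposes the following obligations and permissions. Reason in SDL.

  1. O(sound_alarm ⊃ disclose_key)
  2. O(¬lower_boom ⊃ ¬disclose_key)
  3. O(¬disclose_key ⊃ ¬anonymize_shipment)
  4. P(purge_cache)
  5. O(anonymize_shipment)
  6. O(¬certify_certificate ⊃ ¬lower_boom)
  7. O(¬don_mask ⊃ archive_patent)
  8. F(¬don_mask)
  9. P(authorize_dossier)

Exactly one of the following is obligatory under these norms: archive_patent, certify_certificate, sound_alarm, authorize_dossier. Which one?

Premise 5 states O(anonymize_shipment) outright.
The contrapositive of premise 3 (O(¬disclose_key ⊃ ¬anonymize_shipment)) is O(anonymize_shipment ⊃ disclose_key), and O(anonymize_shipment) is already established, so O(disclose_key).
The contrapositive of premise 2 (O(¬lower_boom ⊃ ¬disclose_key)) is O(disclose_key ⊃ lower_boom), and O(disclose_key) is already established, so O(lower_boom).
Premise 6, O(¬certify_certificate ⊃ ¬lower_boom), contraposes to O(lower_boom ⊃ certify_certificate); with O(lower_boom) we get O(certify_certificate).
So O(certify_certificate) holds — certify_certificate is obligatory. None of the other listed options is made obligatory by any chain of premises.

certify_certificate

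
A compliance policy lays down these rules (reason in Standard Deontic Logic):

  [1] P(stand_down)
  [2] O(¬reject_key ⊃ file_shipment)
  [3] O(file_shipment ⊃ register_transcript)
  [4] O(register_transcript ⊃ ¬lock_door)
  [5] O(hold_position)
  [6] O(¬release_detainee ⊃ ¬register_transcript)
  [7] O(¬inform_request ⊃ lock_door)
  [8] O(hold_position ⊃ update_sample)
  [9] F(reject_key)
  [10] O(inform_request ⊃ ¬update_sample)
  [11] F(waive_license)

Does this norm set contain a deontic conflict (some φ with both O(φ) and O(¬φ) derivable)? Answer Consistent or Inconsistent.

Premise 5 states O(hold_position) outright.
With premise 8, O(hold_position ⊃ update_sample), the K-axiom yields O(update_sample).
Premise 10, O(inform_request ⊃ ¬update_sample), contraposes to O(update_sample ⊃ ¬inform_request); with O(update_sample) we get O(¬inform_request).
With premise 7, O(¬inform_request ⊃ lock_door), the K-axiom yields O(lock_door).
The contrapositive of premise 4 (O(register_transcript ⊃ ¬lock_door)) is O(lock_door ⊃ ¬register_transcript), and O(lock_door) is already established, so O(¬register_transcript).
The contrapositive of premise 3 (O(file_shipment ⊃ register_transcript)) is O(¬register_transcript ⊃ ¬file_shipment), and O(¬register_transcript) is already established, so O(¬file_shipment).
The contrapositive of premise 2 (O(¬reject_key ⊃ file_shipment)) is O(¬file_shipment ⊃ reject_key), and O(¬file_shipment) is already established, so O(reject_key).
Yet premise 9 is F(reject_key), i.e. O(¬reject_key).
We now have both O(reject_key) and O(¬reject_key) — reject_key is simultaneously obligatory and forbidden, violating the D-axiom.

Inconsistent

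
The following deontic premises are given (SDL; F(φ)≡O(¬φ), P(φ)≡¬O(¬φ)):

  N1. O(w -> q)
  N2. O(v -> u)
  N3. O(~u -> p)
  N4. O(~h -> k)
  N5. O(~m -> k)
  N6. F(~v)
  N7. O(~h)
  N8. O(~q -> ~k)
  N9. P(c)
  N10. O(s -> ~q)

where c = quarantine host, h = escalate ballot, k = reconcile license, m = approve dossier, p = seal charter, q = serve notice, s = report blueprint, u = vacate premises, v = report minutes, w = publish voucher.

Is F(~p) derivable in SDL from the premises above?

Premise 3 is O(~u -> p), but O(~u) is not derivable from the premises, so it does not yield O(p).
No other premise forces O(p). An ideal world satisfying every premise can still have ~p true, so F(~p) is not derivable.

No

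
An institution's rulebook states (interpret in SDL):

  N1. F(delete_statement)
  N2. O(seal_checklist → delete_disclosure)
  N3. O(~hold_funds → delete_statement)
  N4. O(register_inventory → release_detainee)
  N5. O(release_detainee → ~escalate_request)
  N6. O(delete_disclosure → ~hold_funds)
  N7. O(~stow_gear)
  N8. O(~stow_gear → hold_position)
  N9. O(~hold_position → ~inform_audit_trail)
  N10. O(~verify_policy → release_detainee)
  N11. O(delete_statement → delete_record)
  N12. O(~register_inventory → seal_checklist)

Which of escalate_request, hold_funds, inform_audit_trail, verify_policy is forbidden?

escalate_request

F(delete_statement) at premise 1 means O(~delete_statement).
The contrapositive of premise 3 (O(~hold_funds → delete_statement)) is O(~delete_statement → hold_funds), and O(~delete_statement) is already established, so O(hold_funds).
The contrapositive of premise 6 (O(delete_disclosure → ~hold_funds)) is O(hold_funds → ~delete_disclosure), and O(hold_funds) is already established, so O(~delete_disclosure).
Premise 2 is O(seal_checklist → delete_disclosure); contrapositively O(~delete_disclosure → ~seal_checklist). Since O(~delete_disclosure) holds, K gives O(~seal_checklist).
The contrapositive of premise 12 (O(~register_inventory → seal_checklist)) is O(~seal_checklist → register_inventory), and O(~seal_checklist) is already established, so O(register_inventory).
Applying K to premise 4 (O(register_inventory → release_detainee)) and O(register_inventory) yields O(release_detainee).
Applying K to premise 5 (O(release_detainee → ~escalate_request)) and O(release_detainee) yields O(~escalate_request).
So O(~escalate_request) holds, i.e. escalate_request is forbidden. None of the other listed options is forbidden under the premises.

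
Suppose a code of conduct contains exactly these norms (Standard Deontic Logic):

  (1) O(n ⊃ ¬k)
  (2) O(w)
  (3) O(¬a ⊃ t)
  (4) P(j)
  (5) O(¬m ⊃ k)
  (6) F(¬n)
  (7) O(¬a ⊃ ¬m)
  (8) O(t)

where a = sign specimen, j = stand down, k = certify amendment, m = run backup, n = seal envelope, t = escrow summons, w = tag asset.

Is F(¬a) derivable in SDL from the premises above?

Yes

Premise 6, F(¬n), is equivalent to O(n).
Premise 1 is O(n ⊃ ¬k); since O(n), deontic closure gives O(¬k).
The contrapositive of premise 5 (O(¬m ⊃ k)) is O(¬k ⊃ m), and O(¬k) is already established, so O(m).
Premise 7 is O(¬a ⊃ ¬m); contrapositively O(m ⊃ a). Since O(m) holds, K gives O(a).
Premises 2, 3, 4, 8 do not contribute to this derivation.
So O(a) holds, i.e. F(¬a). The claim follows.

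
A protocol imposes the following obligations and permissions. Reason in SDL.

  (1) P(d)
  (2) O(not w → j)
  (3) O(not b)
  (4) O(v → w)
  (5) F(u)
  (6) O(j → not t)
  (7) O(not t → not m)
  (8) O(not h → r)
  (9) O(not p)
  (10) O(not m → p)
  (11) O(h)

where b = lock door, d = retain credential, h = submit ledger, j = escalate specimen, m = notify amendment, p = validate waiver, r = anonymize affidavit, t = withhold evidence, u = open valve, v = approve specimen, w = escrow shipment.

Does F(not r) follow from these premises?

Premise 8 is O(not h → r), but O(not h) is not derivable from the premises, so it does not yield O(r).
No other premise forces O(r). An ideal world satisfying every premise can still have not r true, so F(not r) is not derivable.

No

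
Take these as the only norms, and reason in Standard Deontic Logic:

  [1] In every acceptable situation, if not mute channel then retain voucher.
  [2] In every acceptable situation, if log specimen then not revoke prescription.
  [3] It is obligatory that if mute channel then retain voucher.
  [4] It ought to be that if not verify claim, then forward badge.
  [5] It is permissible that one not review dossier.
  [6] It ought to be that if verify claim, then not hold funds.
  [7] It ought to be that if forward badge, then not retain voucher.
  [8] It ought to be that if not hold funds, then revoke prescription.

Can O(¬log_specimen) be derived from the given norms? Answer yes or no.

By case analysis on ¬mute_channel: premise 1 gives O(¬mute_channel → retain_voucher) and premise 3 gives O(mute_channel → retain_voucher), so O(retain_voucher) either way.
Premise 7, O(forward_badge → ¬retain_voucher), contraposes to O(retain_voucher → ¬forward_badge); with O(retain_voucher) we get O(¬forward_badge).
The contrapositive of premise 4 (O(¬verify_claim → forward_badge)) is O(¬forward_badge → verify_claim), and O(¬forward_badge) is already established, so O(verify_claim).
From O(verify_claim) and premise 6, O(verify_claim → ¬hold_funds), we obtain O(¬hold_funds).
With premise 8, O(¬hold_funds → revoke_prescription), the K-axiom yields O(revoke_prescription).
The contrapositive of premise 2 (O(log_specimen → ¬revoke_prescription)) is O(revoke_prescription → ¬log_specimen), and O(revoke_prescription) is already established, so O(¬log_specimen).
Premise 5 does not contribute to this derivation.
So O(¬log_specimen) follows.

Yes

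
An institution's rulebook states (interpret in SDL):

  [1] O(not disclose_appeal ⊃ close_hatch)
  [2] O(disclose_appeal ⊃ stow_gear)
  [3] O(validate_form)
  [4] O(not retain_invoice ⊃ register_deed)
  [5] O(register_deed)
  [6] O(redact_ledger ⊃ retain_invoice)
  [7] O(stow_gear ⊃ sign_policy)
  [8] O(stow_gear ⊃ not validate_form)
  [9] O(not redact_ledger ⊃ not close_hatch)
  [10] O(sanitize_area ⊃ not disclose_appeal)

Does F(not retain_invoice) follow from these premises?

Yes

Premise 3 states O(validate_form) outright.
The contrapositive of premise 8 (O(stow_gear ⊃ not validate_form)) is O(validate_form ⊃ not stow_gear), and O(validate_form) is already established, so O(not stow_gear).
The contrapositive of premise 2 (O(disclose_appeal ⊃ stow_gear)) is O(not stow_gear ⊃ not disclose_appeal), and O(not stow_gear) is already established, so O(not disclose_appeal).
Applying K to premise 1 (O(not disclose_appeal ⊃ close_hatch)) and O(not disclose_appeal) yields O(close_hatch).
Premise 9, O(not redact_ledger ⊃ not close_hatch), contraposes to O(close_hatch ⊃ redact_ledger); with O(close_hatch) we get O(redact_ledger).
Premise 6 is O(redact_ledger ⊃ retain_invoice); since O(redact_ledger), deontic closure gives O(retain_invoice).
Premises 4, 5, 7, 10 do not contribute to this derivation.
So O(retain_invoice) holds, i.e. F(not retain_invoice). The claim follows.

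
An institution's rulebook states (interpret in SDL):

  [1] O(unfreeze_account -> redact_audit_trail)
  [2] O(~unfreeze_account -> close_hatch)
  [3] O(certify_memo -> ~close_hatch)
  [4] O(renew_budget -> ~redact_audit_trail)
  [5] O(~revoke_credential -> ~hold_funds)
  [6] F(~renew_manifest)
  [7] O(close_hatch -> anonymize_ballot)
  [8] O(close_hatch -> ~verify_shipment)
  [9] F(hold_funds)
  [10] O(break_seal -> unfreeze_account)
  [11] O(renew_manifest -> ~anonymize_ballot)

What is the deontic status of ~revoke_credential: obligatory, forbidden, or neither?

Premise 5 is O(~revoke_credential -> ~hold_funds); even if O(~hold_funds) held, inferring O(~revoke_credential) would be affirming the consequent — invalid.
No premise or chain of K-axiom applications forces O(~revoke_credential), and none forces O(revoke_credential). So ~revoke_credential is neither obligatory nor forbidden under these norms.

Neither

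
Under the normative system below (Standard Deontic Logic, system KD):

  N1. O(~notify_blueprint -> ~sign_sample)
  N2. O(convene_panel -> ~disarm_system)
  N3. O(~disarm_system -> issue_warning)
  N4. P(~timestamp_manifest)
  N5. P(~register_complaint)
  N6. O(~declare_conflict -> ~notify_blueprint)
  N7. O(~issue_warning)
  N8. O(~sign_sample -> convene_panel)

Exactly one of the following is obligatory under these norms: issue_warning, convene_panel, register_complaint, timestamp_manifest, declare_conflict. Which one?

declare_conflict

From premise 7 we have O(~issue_warning).
Premise 3, O(~disarm_system -> issue_warning), contraposes to O(~issue_warning -> disarm_system); with O(~issue_warning) we get O(disarm_system).
Premise 2 is O(convene_panel -> ~disarm_system); contrapositively O(disarm_system -> ~convene_panel). Since O(disarm_system) holds, K gives O(~convene_panel).
Premise 8, O(~sign_sample -> convene_panel), contraposes to O(~convene_panel -> sign_sample); with O(~convene_panel) we get O(sign_sample).
Premise 1 is O(~notify_blueprint -> ~sign_sample); contrapositively O(sign_sample -> notify_blueprint). Since O(sign_sample) holds, K gives O(notify_blueprint).
The contrapositive of premise 6 (O(~declare_conflict -> ~notify_blueprint)) is O(notify_blueprint -> declare_conflict), and O(notify_blueprint) is already established, so O(declare_conflict).
So O(declare_conflict) holds — declare_conflict is obligatory. None of the other listed options is made obligatory by any chain of premises.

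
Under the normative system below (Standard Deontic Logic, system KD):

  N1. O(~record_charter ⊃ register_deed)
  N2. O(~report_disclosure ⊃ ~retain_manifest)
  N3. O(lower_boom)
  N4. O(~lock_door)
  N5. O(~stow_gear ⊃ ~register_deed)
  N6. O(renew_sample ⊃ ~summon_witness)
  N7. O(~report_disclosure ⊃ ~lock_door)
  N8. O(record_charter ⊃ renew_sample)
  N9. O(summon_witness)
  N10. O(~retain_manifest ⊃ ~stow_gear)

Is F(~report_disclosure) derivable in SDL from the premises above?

Premise 9 states O(summon_witness) outright.
Premise 6, O(renew_sample ⊃ ~summon_witness), contraposes to O(summon_witness ⊃ ~renew_sample); with O(summon_witness) we get O(~renew_sample).
Premise 8, O(record_charter ⊃ renew_sample), contraposes to O(~renew_sample ⊃ ~record_charter); with O(~renew_sample) we get O(~record_charter).
Applying K to premise 1 (O(~record_charter ⊃ register_deed)) and O(~record_charter) yields O(register_deed).
Premise 5, O(~stow_gear ⊃ ~register_deed), contraposes to O(register_deed ⊃ stow_gear); with O(register_deed) we get O(stow_gear).
Premise 10, O(~retain_manifest ⊃ ~stow_gear), contraposes to O(stow_gear ⊃ retain_manifest); with O(stow_gear) we get O(retain_manifest).
Premise 2, O(~report_disclosure ⊃ ~retain_manifest), contraposes to O(retain_manifest ⊃ report_disclosure); with O(retain_manifest) we get O(report_disclosure).
Premises 3, 4, 7 do not contribute to this derivation.
So O(report_disclosure) holds, i.e. F(~report_disclosure). The claim follows.

Yes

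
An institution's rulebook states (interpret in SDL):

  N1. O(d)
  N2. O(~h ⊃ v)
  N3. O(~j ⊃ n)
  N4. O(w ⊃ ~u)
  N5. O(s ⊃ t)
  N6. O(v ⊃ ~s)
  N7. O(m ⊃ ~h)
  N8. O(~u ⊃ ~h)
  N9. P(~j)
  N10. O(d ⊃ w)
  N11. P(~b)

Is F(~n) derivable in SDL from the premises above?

Premise 3 is O(~j ⊃ n), but O(~j) is not derivable from the premises (the permission P(~j) asserts only ~O(j), not O(~j)), so it does not yield O(n).
No other premise forces O(n). An ideal world satisfying every premise can still have ~n true, so F(~n) is not derivable.

No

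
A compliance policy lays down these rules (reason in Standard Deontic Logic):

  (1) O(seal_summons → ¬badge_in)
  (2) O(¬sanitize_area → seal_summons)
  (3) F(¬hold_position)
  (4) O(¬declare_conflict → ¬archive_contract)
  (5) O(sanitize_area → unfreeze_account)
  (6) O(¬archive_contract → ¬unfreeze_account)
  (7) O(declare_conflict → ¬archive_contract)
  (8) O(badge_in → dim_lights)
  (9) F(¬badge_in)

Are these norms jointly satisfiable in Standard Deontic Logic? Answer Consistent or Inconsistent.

By case analysis on declare_conflict: premise 7 gives O(declare_conflict → ¬archive_contract) and premise 4 gives O(¬declare_conflict → ¬archive_contract), so O(¬archive_contract) either way.
From O(¬archive_contract) and premise 6, O(¬archive_contract → ¬unfreeze_account), we obtain O(¬unfreeze_account).
The contrapositive of premise 5 (O(sanitize_area → unfreeze_account)) is O(¬unfreeze_account → ¬sanitize_area), and O(¬unfreeze_account) is already established, so O(¬sanitize_area).
From O(¬sanitize_area) and premise 2, O(¬sanitize_area → seal_summons), we obtain O(seal_summons).
Applying K to premise 1 (O(seal_summons → ¬badge_in)) and O(seal_summons) yields O(¬badge_in).
Yet premise 9 is F(¬badge_in), i.e. O(badge_in).
We now have both O(¬badge_in) and O(badge_in) — badge_in is simultaneously obligatory and forbidden, violating the D-axiom.

Inconsistent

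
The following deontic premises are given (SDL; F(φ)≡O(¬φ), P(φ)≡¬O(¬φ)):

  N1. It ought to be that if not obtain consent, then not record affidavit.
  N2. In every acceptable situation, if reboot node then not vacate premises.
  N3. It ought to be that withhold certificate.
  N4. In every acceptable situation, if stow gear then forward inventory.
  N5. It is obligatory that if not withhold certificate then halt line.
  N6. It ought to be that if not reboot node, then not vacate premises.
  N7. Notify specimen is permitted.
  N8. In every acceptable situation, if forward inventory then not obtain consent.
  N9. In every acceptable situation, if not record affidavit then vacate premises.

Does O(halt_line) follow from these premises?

Premise 5 is O(¬withhold_certificate → halt_line), but O(¬withhold_certificate) is not derivable from the premises, so it does not yield O(halt_line).
No other premise forces O(halt_line). An ideal world satisfying every premise can still have halt_line false, so O(halt_line) is not derivable.

No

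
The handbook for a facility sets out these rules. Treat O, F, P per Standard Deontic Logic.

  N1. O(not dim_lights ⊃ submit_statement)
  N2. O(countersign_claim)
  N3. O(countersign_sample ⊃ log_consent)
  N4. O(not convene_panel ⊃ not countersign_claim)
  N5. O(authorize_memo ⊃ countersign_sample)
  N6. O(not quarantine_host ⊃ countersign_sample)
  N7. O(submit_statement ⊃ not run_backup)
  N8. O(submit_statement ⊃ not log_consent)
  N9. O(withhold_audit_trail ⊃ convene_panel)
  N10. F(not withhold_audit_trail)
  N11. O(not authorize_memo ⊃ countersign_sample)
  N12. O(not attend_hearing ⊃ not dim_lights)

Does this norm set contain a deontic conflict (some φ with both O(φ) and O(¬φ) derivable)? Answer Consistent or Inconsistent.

Consistent

Premise 4 is O(not convene_panel ⊃ not countersign_claim), but O(not convene_panel) is not derivable from the premises, so it does not yield O(not countersign_claim).
So O(not countersign_claim) is not derivable, and the apparent clash with O(countersign_claim) does not arise.
A world satisfying every obligation exists (e.g. attend_hearing=true, authorize_memo=false, convene_panel=true, countersign_claim=true, countersign_sample=true, dim_lights=true, log_consent=true, quarantine_host=false, run_backup=false, submit_statement=false, withhold_audit_trail=true); no atom is both obligatory and forbidden, so the set is consistent.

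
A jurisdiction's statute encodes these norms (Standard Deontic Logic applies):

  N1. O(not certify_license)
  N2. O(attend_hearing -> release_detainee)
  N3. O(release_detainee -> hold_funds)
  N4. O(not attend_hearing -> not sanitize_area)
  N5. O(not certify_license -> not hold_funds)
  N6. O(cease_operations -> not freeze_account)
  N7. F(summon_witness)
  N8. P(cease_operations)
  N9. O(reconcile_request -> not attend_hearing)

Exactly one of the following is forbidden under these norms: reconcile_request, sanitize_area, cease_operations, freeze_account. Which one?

Premise 1 states O(not certify_license) outright.
From O(not certify_license) and premise 5, O(not certify_license -> not hold_funds), we obtain O(not hold_funds).
Premise 3 is O(release_detainee -> hold_funds); contrapositively O(not hold_funds -> not release_detainee). Since O(not hold_funds) holds, K gives O(not release_detainee).
Premise 2, O(attend_hearing -> release_detainee), contraposes to O(not release_detainee -> not attend_hearing); with O(not release_detainee) we get O(not attend_hearing).
Premise 4 is O(not attend_hearing -> not sanitize_area); since O(not attend_hearing), deontic closure gives O(not sanitize_area).
So O(not sanitize_area) holds, i.e. sanitize_area is forbidden. None of the other listed options is forbidden under the premises.

sanitize_area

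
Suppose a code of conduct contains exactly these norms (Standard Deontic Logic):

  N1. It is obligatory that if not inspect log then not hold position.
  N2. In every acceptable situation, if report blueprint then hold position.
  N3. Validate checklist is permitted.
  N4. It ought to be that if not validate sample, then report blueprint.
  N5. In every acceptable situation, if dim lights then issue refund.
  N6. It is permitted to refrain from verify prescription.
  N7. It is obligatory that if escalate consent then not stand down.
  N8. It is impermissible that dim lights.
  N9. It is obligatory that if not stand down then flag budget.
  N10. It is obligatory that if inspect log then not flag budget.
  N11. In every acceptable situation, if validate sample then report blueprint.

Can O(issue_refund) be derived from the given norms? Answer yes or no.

Premise 5 is O(dim_lights → issue_refund), but O(dim_lights) is not derivable from the premises, so it does not yield O(issue_refund).
No other premise forces O(issue_refund). An ideal world satisfying every premise can still have issue_refund false, so O(issue_refund) is not derivable.

No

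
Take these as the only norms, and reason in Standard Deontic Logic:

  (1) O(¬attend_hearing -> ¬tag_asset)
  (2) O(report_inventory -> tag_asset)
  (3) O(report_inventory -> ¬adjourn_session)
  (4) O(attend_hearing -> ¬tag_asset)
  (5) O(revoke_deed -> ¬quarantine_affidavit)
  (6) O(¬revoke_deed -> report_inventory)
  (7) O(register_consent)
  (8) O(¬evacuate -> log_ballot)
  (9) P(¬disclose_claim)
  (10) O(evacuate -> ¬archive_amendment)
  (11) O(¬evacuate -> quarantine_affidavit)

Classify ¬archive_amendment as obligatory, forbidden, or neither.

Premises 4 and 1 are O(attend_hearing -> ¬tag_asset) and O(¬attend_hearing -> ¬tag_asset); every ideal world satisfies attend_hearing or ¬attend_hearing, so in either case ¬tag_asset holds — hence O(¬tag_asset).
Premise 2 is O(report_inventory -> tag_asset); contrapositively O(¬tag_asset -> ¬report_inventory). Since O(¬tag_asset) holds, K gives O(¬report_inventory).
Premise 6 is O(¬revoke_deed -> report_inventory); contrapositively O(¬report_inventory -> revoke_deed). Since O(¬report_inventory) holds, K gives O(revoke_deed).
From O(revoke_deed) and premise 5, O(revoke_deed -> ¬quarantine_affidavit), we obtain O(¬quarantine_affidavit).
Premise 11, O(¬evacuate -> quarantine_affidavit), contraposes to O(¬quarantine_affidavit -> evacuate); with O(¬quarantine_affidavit) we get O(evacuate).
From O(evacuate) and premise 10, O(evacuate -> ¬archive_amendment), we obtain O(¬archive_amendment).
Premises 3, 7, 8, 9 do not contribute to this derivation.
Hence ¬archive_amendment is obligatory.

Obligatory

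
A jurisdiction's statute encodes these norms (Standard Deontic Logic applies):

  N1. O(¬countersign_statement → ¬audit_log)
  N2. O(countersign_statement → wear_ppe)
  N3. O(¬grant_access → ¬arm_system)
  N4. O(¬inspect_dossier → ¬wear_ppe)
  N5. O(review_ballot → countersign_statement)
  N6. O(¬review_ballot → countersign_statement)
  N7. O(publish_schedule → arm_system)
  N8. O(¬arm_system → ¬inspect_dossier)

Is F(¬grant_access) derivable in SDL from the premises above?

Premises 5 and 6 are O(review_ballot → countersign_statement) and O(¬review_ballot → countersign_statement); every ideal world satisfies review_ballot or ¬review_ballot, so in either case countersign_statement holds — hence O(countersign_statement).
Applying K to premise 2 (O(countersign_statement → wear_ppe)) and O(countersign_statement) yields O(wear_ppe).
Premise 4 is O(¬inspect_dossier → ¬wear_ppe); contrapositively O(wear_ppe → inspect_dossier). Since O(wear_ppe) holds, K gives O(inspect_dossier).
Premise 8 is O(¬arm_system → ¬inspect_dossier); contrapositively O(inspect_dossier → arm_system). Since O(inspect_dossier) holds, K gives O(arm_system).
Premise 3, O(¬grant_access → ¬arm_system), contraposes to O(arm_system → grant_access); with O(arm_system) we get O(grant_access).
Premises 1, 7 do not contribute to this derivation.
So O(grant_access) holds, i.e. F(¬grant_access). The claim follows.

Yes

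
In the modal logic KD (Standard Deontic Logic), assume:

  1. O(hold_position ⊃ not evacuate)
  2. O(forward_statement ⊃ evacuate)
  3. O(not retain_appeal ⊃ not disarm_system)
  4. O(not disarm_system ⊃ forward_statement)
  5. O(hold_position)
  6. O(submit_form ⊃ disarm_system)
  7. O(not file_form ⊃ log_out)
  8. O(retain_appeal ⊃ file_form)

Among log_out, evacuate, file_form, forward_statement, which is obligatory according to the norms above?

Premise 5 states O(hold_position) outright.
Premise 1 is O(hold_position ⊃ not evacuate); since O(hold_position), deontic closure gives O(not evacuate).
Premise 2, O(forward_statement ⊃ evacuate), contraposes to O(not evacuate ⊃ not forward_statement); with O(not evacuate) we get O(not forward_statement).
The contrapositive of premise 4 (O(not disarm_system ⊃ forward_statement)) is O(not forward_statement ⊃ disarm_system), and O(not forward_statement) is already established, so O(disarm_system).
Premise 3 is O(not retain_appeal ⊃ not disarm_system); contrapositively O(disarm_system ⊃ retain_appeal). Since O(disarm_system) holds, K gives O(retain_appeal).
With premise 8, O(retain_appeal ⊃ file_form), the K-axiom yields O(file_form).
So O(file_form) holds — file_form is obligatory. None of the other listed options is made obligatory by any chain of premises.

file_form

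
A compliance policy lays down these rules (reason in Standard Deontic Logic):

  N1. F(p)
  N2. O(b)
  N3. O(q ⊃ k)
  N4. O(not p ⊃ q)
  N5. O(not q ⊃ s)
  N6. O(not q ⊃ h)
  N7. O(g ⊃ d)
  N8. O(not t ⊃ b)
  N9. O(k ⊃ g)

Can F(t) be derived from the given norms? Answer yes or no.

Premise 8 is O(not t ⊃ b); even if O(b) held, inferring O(not t) would be affirming the consequent — invalid.
No other premise forces O(not t). An ideal world satisfying every premise can still have t true, so F(t) is not derivable.

No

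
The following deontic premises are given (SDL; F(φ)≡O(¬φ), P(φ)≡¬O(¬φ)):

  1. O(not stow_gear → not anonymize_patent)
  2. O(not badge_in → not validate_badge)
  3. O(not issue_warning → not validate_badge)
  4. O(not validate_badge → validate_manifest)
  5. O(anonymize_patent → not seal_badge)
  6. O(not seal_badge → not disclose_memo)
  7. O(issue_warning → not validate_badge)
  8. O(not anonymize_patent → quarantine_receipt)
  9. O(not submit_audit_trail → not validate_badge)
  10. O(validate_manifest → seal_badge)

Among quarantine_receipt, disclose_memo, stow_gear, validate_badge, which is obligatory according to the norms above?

Premises 7 and 3 are O(issue_warning → not validate_badge) and O(not issue_warning → not validate_badge); every ideal world satisfies issue_warning or not issue_warning, so in either case not validate_badge holds — hence O(not validate_badge).
Premise 4 is O(not validate_badge → validate_manifest); since O(not validate_badge), deontic closure gives O(validate_manifest).
From O(validate_manifest) and premise 10, O(validate_manifest → seal_badge), we obtain O(seal_badge).
Premise 5 is O(anonymize_patent → not seal_badge); contrapositively O(seal_badge → not anonymize_patent). Since O(seal_badge) holds, K gives O(not anonymize_patent).
Applying K to premise 8 (O(not anonymize_patent → quarantine_receipt)) and O(not anonymize_patent) yields O(quarantine_receipt).
So O(quarantine_receipt) holds — quarantine_receipt is obligatory. None of the other listed options is made obligatory by any chain of premises.

quarantine_receipt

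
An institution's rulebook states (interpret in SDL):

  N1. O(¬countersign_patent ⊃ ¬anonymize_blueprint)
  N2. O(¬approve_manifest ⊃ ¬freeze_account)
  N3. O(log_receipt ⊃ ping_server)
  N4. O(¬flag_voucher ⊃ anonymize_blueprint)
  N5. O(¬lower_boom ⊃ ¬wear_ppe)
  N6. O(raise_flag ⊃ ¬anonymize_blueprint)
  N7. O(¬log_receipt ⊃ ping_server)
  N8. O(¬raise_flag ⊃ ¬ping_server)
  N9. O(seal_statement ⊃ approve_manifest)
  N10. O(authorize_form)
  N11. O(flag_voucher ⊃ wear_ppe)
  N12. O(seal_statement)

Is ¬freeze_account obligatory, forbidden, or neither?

Premise 2 is O(¬approve_manifest ⊃ ¬freeze_account), but O(¬approve_manifest) is not derivable from the premises, so it does not yield O(¬freeze_account).
No premise or chain of K-axiom applications forces O(¬freeze_account), and none forces O(freeze_account). So ¬freeze_account is neither obligatory nor forbidden under these norms.

Neither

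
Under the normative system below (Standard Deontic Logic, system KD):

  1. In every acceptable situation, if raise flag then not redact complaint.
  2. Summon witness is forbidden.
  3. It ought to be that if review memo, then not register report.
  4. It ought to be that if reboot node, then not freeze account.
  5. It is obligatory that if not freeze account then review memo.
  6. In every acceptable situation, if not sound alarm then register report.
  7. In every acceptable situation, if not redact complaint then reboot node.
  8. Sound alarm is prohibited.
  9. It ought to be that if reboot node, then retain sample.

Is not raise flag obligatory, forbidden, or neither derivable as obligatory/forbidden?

Premise 8, F(sound_alarm), is equivalent to O(¬sound_alarm).
Applying K to premise 6 (O(¬sound_alarm → register_report)) and O(¬sound_alarm) yields O(register_report).
Premise 3 is O(review_memo → ¬register_report); contrapositively O(register_report → ¬review_memo). Since O(register_report) holds, K gives O(¬review_memo).
Premise 5, O(¬freeze_account → review_memo), contraposes to O(¬review_memo → freeze_account); with O(¬review_memo) we get O(freeze_account).
The contrapositive of premise 4 (O(reboot_node → ¬freeze_account)) is O(freeze_account → ¬reboot_node), and O(freeze_account) is already established, so O(¬reboot_node).
Premise 7, O(¬redact_complaint → reboot_node), contraposes to O(¬reboot_node → redact_complaint); with O(¬reboot_node) we get O(redact_complaint).
Premise 1 is O(raise_flag → ¬redact_complaint); contrapositively O(redact_complaint → ¬raise_flag). Since O(redact_complaint) holds, K gives O(¬raise_flag).
Premises 2, 9 do not contribute to this derivation.
Hence ¬raise_flag is obligatory.

Obligatory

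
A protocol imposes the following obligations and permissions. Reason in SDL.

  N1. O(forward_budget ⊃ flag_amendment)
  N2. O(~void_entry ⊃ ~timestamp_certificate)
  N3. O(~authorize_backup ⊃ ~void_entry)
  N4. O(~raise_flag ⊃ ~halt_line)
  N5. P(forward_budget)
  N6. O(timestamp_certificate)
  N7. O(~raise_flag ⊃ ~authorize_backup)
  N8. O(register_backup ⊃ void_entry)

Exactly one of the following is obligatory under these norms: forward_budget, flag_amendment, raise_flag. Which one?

From premise 6 we have O(timestamp_certificate).
Premise 2, O(~void_entry ⊃ ~timestamp_certificate), contraposes to O(timestamp_certificate ⊃ void_entry); with O(timestamp_certificate) we get O(void_entry).
The contrapositive of premise 3 (O(~authorize_backup ⊃ ~void_entry)) is O(void_entry ⊃ authorize_backup), and O(void_entry) is already established, so O(authorize_backup).
Premise 7 is O(~raise_flag ⊃ ~authorize_backup); contrapositively O(authorize_backup ⊃ raise_flag). Since O(authorize_backup) holds, K gives O(raise_flag).
So O(raise_flag) holds — raise_flag is obligatory. None of the other listed options is made obligatory by any chain of premises.

raise_flag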